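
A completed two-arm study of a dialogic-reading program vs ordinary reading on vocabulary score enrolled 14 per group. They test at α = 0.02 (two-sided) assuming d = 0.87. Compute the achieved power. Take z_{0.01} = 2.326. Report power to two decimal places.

power ≈ 0.49

For two equal groups, power = Φ(d·√(n/2) − z_{α/2}).
d·√(n/2) = 0.87 × √(14/2) = 0.87 × 2.646 = 2.302.
z_β = 2.302 − 2.326 = -0.024.
Power = Φ(-0.024) = 0.490.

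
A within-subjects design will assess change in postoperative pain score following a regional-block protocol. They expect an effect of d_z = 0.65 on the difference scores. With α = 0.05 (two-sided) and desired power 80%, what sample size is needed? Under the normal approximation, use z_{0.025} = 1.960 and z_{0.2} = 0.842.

n = 19 pairs

For a paired (one-sample on differences) test: n = ((z_{α/2} + z_β) / d)².
z_{α/2} + z_β = 1.960 + 0.842 = 2.802.
n = (2.802 / 0.65)² = 4.311² = 18.58.
Round up.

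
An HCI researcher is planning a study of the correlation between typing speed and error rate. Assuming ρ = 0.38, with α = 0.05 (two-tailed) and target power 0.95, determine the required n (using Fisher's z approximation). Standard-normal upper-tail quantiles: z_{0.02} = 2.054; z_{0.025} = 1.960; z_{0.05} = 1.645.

n = 85

Fisher's z: C = ½·ln((1+r)/(1−r)) = ½·ln(2.2258) = 0.4001.
n = ((z_{α/2} + z_β)/C)² + 3.
(1.960 + 1.645) / 0.4001 = 3.605 / 0.4001 = 9.010.
n = 9.010² + 3 = 81.18 + 3 = 84.2.
Round up.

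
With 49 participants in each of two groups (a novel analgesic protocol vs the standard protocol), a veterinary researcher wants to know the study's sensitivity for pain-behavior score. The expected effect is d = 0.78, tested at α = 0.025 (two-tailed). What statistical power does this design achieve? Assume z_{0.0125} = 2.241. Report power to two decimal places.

power ≈ 0.95

For two equal groups, power = Φ(d·√(n/2) − z_{α/2}).
d·√(n/2) = 0.78 × √(49/2) = 0.78 × 4.950 = 3.861.
z_β = 3.861 − 2.241 = 1.620.
Power = Φ(1.620) = 0.947.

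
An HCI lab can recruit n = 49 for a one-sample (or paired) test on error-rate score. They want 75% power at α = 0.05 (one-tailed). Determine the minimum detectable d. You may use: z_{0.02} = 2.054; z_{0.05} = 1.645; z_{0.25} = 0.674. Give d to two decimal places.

d_min ≈ 0.33

For a single sample (or paired design) of n = 49: d_min = (z_{α} + z_β)/√n.
z-sum = 1.645 + 0.674 = 2.319.
d_min = 2.319 / √49 = 2.319 / 7.000 = 0.331.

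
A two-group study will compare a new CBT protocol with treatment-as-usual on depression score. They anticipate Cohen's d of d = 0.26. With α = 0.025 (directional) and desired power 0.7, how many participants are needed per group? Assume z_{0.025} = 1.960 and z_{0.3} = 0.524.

n = 183 per group

For two independent groups with equal n: n = 2·((z_{α} + z_β) / d)².
z_{α} + z_β = 1.960 + 0.524 = 2.484.
n = 2 × (2.484 / 0.26)² = 2 × 9.554² = 2 × 91.28 = 182.6.
Round up to the next whole participant.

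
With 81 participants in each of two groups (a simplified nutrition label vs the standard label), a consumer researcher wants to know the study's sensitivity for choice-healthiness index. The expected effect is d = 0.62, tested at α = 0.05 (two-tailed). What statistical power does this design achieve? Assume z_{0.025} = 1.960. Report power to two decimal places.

For two equal groups, power = Φ(d·√(n/2) − z_{α/2}).
d·√(n/2) = 0.62 × √(81/2) = 0.62 × 6.364 = 3.946.
z_β = 3.946 − 1.960 = 1.986.
Power = Φ(1.986) = 0.976.

power ≈ 0.98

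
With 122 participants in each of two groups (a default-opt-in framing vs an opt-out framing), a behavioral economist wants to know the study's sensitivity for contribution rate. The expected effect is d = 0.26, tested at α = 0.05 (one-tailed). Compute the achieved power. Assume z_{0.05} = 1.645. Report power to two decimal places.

power ≈ 0.65

For two equal groups, power = Φ(d·√(n/2) − z_{α}).
d·√(n/2) = 0.26 × √(122/2) = 0.26 × 7.810 = 2.031.
z_β = 2.031 − 1.645 = 0.386.
Power = Φ(0.386) = 0.650.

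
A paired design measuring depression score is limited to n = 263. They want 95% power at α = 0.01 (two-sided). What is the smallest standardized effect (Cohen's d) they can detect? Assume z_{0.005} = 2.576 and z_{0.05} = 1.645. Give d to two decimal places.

For a single sample (or paired design) of n = 263: d_min = (z_{α/2} + z_β)/√n.
z-sum = 2.576 + 1.645 = 4.221.
d_min = 4.221 / √263 = 4.221 / 16.217 = 0.260.

d_min ≈ 0.26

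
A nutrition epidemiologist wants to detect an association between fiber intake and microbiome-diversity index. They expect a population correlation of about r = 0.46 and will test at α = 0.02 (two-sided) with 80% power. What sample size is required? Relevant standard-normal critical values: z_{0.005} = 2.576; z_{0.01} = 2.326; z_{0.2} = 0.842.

n = 44

Fisher's z: C = ½·ln((1+r)/(1−r)) = ½·ln(2.7037) = 0.4973.
n = ((z_{α/2} + z_β)/C)² + 3.
(2.326 + 0.842) / 0.4973 = 3.168 / 0.4973 = 6.370.
n = 6.370² + 3 = 40.58 + 3 = 43.6.
Round up.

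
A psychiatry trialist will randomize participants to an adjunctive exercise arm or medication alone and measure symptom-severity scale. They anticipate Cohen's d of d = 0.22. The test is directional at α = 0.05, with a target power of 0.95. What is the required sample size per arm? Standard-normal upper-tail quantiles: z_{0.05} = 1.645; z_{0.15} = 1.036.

n = 448 per group

For two independent groups with equal n: n = 2·((z_{α} + z_β) / d)².
z_{α} + z_β = 1.645 + 1.645 = 3.290.
n = 2 × (3.290 / 0.22)² = 2 × 14.955² = 2 × 223.64 = 447.3.
Round up to the next whole participant.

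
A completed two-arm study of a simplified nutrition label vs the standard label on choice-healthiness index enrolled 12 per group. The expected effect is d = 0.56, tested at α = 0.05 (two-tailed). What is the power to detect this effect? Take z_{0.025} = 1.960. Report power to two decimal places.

power ≈ 0.28

For two equal groups, power = Φ(d·√(n/2) − z_{α/2}).
d·√(n/2) = 0.56 × √(12/2) = 0.56 × 2.449 = 1.372.
z_β = 1.372 − 1.960 = -0.588.
Power = Φ(-0.588) = 0.278.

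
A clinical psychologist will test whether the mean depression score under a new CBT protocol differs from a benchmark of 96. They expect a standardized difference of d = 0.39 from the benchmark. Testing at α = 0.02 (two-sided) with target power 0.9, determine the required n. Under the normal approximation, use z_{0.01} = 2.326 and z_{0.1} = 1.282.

For a one-sample test: n = ((z_{α/2} + z_β) / d)².
z_{α/2} + z_β = 2.326 + 1.282 = 3.608.
n = (3.608 / 0.39)² = 9.251² = 85.59.
Round up.

n = 86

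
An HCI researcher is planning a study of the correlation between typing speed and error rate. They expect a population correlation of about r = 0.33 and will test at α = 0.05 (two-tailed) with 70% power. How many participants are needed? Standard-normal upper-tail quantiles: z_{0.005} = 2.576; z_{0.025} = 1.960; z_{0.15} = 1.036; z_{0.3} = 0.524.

Fisher's z: C = ½·ln((1+r)/(1−r)) = ½·ln(1.9851) = 0.3428.
n = ((z_{α/2} + z_β)/C)² + 3.
(1.960 + 0.524) / 0.3428 = 2.484 / 0.3428 = 7.246.
n = 7.246² + 3 = 52.51 + 3 = 55.5.
Round up.

n = 56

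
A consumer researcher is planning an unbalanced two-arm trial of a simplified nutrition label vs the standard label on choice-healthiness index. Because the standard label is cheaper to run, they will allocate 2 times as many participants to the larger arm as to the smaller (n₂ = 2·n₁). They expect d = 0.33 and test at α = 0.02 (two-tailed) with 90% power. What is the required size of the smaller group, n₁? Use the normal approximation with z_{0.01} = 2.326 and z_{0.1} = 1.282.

With allocation ratio k = n₂/n₁ = 2, Var(x̄₁−x̄₂) = σ²(1/n₁ + 1/(k·n₁)) = σ²·(k+1)/(k·n₁).
So n₁ = (1 + 1/k)·((z_{α/2} + z_β)/d)² = 1.500 × (3.608/0.33)².
n₁ = 1.500 × 119.54 = 179.3.
Round up: n₁ = 180, giving n₂ = 2 × 180 = 360.

n₁ = 180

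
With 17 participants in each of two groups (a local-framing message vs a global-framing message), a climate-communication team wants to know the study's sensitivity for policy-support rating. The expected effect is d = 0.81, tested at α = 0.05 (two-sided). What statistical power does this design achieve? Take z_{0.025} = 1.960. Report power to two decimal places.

For two equal groups, power = Φ(d·√(n/2) − z_{α/2}).
d·√(n/2) = 0.81 × √(17/2) = 0.81 × 2.915 = 2.362.
z_β = 2.362 − 1.960 = 0.402.
Power = Φ(0.402) = 0.656.

power ≈ 0.66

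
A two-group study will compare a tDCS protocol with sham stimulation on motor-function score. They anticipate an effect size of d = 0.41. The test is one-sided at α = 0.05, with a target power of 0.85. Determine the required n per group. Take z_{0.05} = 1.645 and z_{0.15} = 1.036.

For two independent groups with equal n: n = 2·((z_{α} + z_β) / d)².
z_{α} + z_β = 1.645 + 1.036 = 2.681.
n = 2 × (2.681 / 0.41)² = 2 × 6.539² = 2 × 42.76 = 85.5.
Round up to the next whole participant.

n = 86 per group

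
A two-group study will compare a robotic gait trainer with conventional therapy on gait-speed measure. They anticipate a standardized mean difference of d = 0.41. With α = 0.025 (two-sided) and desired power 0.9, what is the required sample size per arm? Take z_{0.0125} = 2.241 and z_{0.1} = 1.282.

n = 148 per group

For two independent groups with equal n: n = 2·((z_{α/2} + z_β) / d)².
z_{α/2} + z_β = 2.241 + 1.282 = 3.523.
n = 2 × (3.523 / 0.41)² = 2 × 8.593² = 2 × 73.83 = 147.7.
Round up to the next whole participant.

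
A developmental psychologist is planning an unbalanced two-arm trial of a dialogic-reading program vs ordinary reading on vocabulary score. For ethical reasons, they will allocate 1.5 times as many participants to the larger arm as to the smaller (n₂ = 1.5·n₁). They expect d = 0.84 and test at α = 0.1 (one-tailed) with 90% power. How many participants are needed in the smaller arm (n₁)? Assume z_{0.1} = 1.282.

n₁ = 16

With allocation ratio k = n₂/n₁ = 1.5, Var(x̄₁−x̄₂) = σ²(1/n₁ + 1/(k·n₁)) = σ²·(k+1)/(k·n₁).
So n₁ = (1 + 1/k)·((z_{α} + z_β)/d)² = 1.667 × (2.564/0.84)².
n₁ = 1.667 × 9.32 = 15.5.
Round up: n₁ = 16, giving n₂ = 1.5 × 16 = 24.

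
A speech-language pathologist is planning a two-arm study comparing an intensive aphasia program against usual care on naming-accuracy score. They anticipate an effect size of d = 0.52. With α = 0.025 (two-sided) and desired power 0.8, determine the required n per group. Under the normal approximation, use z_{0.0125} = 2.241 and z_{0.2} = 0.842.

n = 71 per group

For two independent groups with equal n: n = 2·((z_{α/2} + z_β) / d)².
z_{α/2} + z_β = 2.241 + 0.842 = 3.083.
n = 2 × (3.083 / 0.52)² = 2 × 5.929² = 2 × 35.15 = 70.3.
Round up to the next whole participant.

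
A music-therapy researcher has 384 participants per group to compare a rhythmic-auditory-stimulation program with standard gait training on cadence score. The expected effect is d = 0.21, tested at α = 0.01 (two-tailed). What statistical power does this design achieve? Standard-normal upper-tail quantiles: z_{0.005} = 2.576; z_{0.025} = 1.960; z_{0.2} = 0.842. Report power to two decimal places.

For two equal groups, power = Φ(d·√(n/2) − z_{α/2}).
d·√(n/2) = 0.21 × √(384/2) = 0.21 × 13.856 = 2.910.
z_β = 2.910 − 2.576 = 0.334.
Power = Φ(0.334) = 0.631.

power ≈ 0.63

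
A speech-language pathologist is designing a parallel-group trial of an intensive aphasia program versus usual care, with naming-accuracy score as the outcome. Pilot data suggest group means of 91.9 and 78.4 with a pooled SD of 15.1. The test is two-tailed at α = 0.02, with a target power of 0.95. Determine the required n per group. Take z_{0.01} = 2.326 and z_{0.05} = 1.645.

Cohen's d = |M₁ − M₂| / SD_pooled = |91.9 − 78.4| / 15.1 = 13.5 / 15.1 = 0.894.
For two independent groups with equal n: n = 2·((z_{α/2} + z_β) / d)².
z_{α/2} + z_β = 2.326 + 1.645 = 3.971.
n = 2 × (3.971 / 0.894)² = 2 × 4.442² = 2 × 19.73 = 39.5.
Round up to the next whole participant.

n = 40 per group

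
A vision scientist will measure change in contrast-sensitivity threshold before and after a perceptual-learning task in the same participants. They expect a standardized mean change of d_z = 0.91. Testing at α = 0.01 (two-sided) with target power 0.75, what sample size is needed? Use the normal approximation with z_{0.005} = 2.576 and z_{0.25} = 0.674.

For a paired (one-sample on differences) test: n = ((z_{α/2} + z_β) / d)².
z_{α/2} + z_β = 2.576 + 0.674 = 3.250.
n = (3.250 / 0.91)² = 3.571² = 12.76.
Round up.

n = 13 pairs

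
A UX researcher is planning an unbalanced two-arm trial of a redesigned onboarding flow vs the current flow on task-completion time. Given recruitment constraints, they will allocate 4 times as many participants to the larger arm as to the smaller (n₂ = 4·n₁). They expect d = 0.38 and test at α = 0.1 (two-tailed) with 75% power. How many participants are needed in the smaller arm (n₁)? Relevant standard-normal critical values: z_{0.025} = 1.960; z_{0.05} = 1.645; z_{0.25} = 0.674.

With allocation ratio k = n₂/n₁ = 4, Var(x̄₁−x̄₂) = σ²(1/n₁ + 1/(k·n₁)) = σ²·(k+1)/(k·n₁).
So n₁ = (1 + 1/k)·((z_{α/2} + z_β)/d)² = 1.250 × (2.319/0.38)².
n₁ = 1.250 × 37.24 = 46.6.
Round up: n₁ = 47, giving n₂ = 4 × 47 = 188.

n₁ = 47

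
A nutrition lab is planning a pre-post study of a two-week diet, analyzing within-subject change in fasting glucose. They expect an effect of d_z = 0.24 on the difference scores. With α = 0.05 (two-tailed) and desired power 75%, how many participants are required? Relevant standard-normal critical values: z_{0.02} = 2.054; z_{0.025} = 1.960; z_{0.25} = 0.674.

For a paired (one-sample on differences) test: n = ((z_{α/2} + z_β) / d)².
z_{α/2} + z_β = 1.960 + 0.674 = 2.634.
n = (2.634 / 0.24)² = 10.975² = 120.45.
Round up.

n = 121 pairs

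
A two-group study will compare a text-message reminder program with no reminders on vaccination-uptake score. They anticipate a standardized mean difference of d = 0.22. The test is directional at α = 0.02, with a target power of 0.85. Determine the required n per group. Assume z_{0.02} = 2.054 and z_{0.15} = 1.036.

For two independent groups with equal n: n = 2·((z_{α} + z_β) / d)².
z_{α} + z_β = 2.054 + 1.036 = 3.090.
n = 2 × (3.090 / 0.22)² = 2 × 14.045² = 2 × 197.27 = 394.5.
Round up to the next whole participant.

n = 395 per group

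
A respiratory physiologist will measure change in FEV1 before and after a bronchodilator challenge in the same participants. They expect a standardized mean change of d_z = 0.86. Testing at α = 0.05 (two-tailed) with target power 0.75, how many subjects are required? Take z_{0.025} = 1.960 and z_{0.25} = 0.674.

For a paired (one-sample on differences) test: n = ((z_{α/2} + z_β) / d)².
z_{α/2} + z_β = 1.960 + 0.674 = 2.634.
n = (2.634 / 0.86)² = 3.063² = 9.38.
Round up.

n = 10 pairs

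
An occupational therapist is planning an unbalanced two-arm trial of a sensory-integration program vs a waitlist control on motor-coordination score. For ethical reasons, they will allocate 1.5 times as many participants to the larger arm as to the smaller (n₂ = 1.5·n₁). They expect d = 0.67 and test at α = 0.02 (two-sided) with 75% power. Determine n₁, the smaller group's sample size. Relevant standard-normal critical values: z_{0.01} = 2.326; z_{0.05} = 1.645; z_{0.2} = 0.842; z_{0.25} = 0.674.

With allocation ratio k = n₂/n₁ = 1.5, Var(x̄₁−x̄₂) = σ²(1/n₁ + 1/(k·n₁)) = σ²·(k+1)/(k·n₁).
So n₁ = (1 + 1/k)·((z_{α/2} + z_β)/d)² = 1.667 × (3.000/0.67)².
n₁ = 1.667 × 20.05 = 33.4.
Round up: n₁ = 34, giving n₂ = 1.5 × 34 = 51.

n₁ = 34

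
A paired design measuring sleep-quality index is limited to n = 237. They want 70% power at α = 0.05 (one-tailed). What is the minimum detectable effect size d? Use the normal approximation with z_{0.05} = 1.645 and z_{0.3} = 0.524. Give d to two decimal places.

d_min ≈ 0.14

For a single sample (or paired design) of n = 237: d_min = (z_{α} + z_β)/√n.
z-sum = 1.645 + 0.524 = 2.169.
d_min = 2.169 / √237 = 2.169 / 15.395 = 0.141.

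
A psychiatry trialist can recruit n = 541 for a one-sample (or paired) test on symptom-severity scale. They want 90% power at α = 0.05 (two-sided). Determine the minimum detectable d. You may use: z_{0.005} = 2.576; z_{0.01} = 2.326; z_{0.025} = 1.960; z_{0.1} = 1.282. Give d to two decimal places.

For a single sample (or paired design) of n = 541: d_min = (z_{α/2} + z_β)/√n.
z-sum = 1.960 + 1.282 = 3.242.
d_min = 3.242 / √541 = 3.242 / 23.259 = 0.139.

d_min ≈ 0.14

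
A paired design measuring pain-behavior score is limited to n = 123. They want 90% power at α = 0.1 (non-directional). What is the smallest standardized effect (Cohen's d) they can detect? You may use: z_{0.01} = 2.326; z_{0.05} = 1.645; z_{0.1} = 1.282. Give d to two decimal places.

For a single sample (or paired design) of n = 123: d_min = (z_{α/2} + z_β)/√n.
z-sum = 1.645 + 1.282 = 2.927.
d_min = 2.927 / √123 = 2.927 / 11.091 = 0.264.

d_min ≈ 0.26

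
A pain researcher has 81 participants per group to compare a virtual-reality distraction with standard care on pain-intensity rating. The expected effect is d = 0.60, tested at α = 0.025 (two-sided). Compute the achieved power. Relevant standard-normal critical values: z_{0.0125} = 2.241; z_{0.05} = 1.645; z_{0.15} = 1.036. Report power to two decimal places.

power ≈ 0.94

For two equal groups, power = Φ(d·√(n/2) − z_{α/2}).
d·√(n/2) = 0.60 × √(81/2) = 0.60 × 6.364 = 3.818.
z_β = 3.818 − 2.241 = 1.577.
Power = Φ(1.577) = 0.943.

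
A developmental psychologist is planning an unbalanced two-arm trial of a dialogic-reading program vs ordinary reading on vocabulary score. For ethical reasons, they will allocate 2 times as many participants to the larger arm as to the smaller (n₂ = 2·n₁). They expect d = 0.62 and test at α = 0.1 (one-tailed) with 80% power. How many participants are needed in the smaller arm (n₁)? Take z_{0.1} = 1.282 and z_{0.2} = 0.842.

n₁ = 18

With allocation ratio k = n₂/n₁ = 2, Var(x̄₁−x̄₂) = σ²(1/n₁ + 1/(k·n₁)) = σ²·(k+1)/(k·n₁).
So n₁ = (1 + 1/k)·((z_{α} + z_β)/d)² = 1.500 × (2.124/0.62)².
n₁ = 1.500 × 11.74 = 17.6.
Round up: n₁ = 18, giving n₂ = 2 × 18 = 36.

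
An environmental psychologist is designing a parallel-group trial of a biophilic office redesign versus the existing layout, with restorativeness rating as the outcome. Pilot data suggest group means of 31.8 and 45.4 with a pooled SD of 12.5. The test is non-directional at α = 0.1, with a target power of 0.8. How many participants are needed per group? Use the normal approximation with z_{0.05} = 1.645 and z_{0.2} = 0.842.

Cohen's d = |M₁ − M₂| / SD_pooled = |31.8 − 45.4| / 12.5 = 13.6 / 12.5 = 1.088.
For two independent groups with equal n: n = 2·((z_{α/2} + z_β) / d)².
z_{α/2} + z_β = 1.645 + 0.842 = 2.487.
n = 2 × (2.487 / 1.088)² = 2 × 2.286² = 2 × 5.23 = 10.5.
Round up to the next whole participant.

n = 11 per group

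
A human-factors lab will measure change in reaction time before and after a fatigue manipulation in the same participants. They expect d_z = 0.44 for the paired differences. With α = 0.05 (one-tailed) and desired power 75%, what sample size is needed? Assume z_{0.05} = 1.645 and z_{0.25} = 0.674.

n = 28 pairs

For a paired (one-sample on differences) test: n = ((z_{α} + z_β) / d)².
z_{α} + z_β = 1.645 + 0.674 = 2.319.
n = (2.319 / 0.44)² = 5.270² = 27.78.
Round up.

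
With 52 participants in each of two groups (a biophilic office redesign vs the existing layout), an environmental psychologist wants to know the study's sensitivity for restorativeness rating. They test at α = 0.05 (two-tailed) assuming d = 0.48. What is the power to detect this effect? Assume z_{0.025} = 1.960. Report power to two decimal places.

power ≈ 0.69

For two equal groups, power = Φ(d·√(n/2) − z_{α/2}).
d·√(n/2) = 0.48 × √(52/2) = 0.48 × 5.099 = 2.448.
z_β = 2.448 − 1.960 = 0.488.
Power = Φ(0.488) = 0.687.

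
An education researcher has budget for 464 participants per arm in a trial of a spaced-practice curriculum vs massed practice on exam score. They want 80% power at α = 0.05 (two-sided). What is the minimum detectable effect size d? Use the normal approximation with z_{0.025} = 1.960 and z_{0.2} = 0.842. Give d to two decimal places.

d_min ≈ 0.18

For two independent groups of n = 464 each: d_min = (z_{α/2} + z_β)·√(2/n).
z-sum = 1.960 + 0.842 = 2.802.
d_min = 2.802 × √(2/464) = 2.802 × 0.0657 = 0.184.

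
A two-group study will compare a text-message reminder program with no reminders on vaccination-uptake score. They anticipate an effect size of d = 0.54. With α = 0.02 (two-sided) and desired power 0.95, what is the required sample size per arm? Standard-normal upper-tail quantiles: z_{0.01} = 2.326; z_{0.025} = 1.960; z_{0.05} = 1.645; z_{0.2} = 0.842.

n = 109 per group

For two independent groups with equal n: n = 2·((z_{α/2} + z_β) / d)².
z_{α/2} + z_β = 2.326 + 1.645 = 3.971.
n = 2 × (3.971 / 0.54)² = 2 × 7.354² = 2 × 54.08 = 108.2.
Round up to the next whole participant.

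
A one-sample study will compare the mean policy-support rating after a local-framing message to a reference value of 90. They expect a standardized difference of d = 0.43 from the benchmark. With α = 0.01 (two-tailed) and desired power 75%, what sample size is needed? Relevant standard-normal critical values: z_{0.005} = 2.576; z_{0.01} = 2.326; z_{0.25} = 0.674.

For a one-sample test: n = ((z_{α/2} + z_β) / d)².
z_{α/2} + z_β = 2.576 + 0.674 = 3.250.
n = (3.250 / 0.43)² = 7.558² = 57.13.
Round up.

n = 58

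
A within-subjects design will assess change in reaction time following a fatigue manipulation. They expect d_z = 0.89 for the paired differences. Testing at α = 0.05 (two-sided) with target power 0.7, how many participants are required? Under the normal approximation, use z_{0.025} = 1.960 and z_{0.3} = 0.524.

For a paired (one-sample on differences) test: n = ((z_{α/2} + z_β) / d)².
z_{α/2} + z_β = 1.960 + 0.524 = 2.484.
n = (2.484 / 0.89)² = 2.791² = 7.79.
Round up.

n = 8 pairs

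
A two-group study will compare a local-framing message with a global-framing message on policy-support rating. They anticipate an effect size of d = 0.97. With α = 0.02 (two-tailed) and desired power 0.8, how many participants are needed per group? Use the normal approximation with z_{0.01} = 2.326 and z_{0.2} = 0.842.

n = 22 per group

For two independent groups with equal n: n = 2·((z_{α/2} + z_β) / d)².
z_{α/2} + z_β = 2.326 + 0.842 = 3.168.
n = 2 × (3.168 / 0.97)² = 2 × 3.266² = 2 × 10.67 = 21.3.
Round up to the next whole participant.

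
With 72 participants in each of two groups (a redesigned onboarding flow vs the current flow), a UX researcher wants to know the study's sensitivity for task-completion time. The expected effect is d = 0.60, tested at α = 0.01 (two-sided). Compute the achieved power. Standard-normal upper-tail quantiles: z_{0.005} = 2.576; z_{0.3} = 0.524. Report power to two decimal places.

For two equal groups, power = Φ(d·√(n/2) − z_{α/2}).
d·√(n/2) = 0.60 × √(72/2) = 0.60 × 6.000 = 3.600.
z_β = 3.600 − 2.576 = 1.024.
Power = Φ(1.024) = 0.847.

power ≈ 0.85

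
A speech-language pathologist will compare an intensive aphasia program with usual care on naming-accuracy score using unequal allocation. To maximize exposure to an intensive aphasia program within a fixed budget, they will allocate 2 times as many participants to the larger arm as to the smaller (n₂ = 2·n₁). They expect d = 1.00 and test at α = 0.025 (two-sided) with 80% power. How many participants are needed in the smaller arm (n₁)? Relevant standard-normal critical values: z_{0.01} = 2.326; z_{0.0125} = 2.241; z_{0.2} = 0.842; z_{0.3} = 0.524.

n₁ = 15

With allocation ratio k = n₂/n₁ = 2, Var(x̄₁−x̄₂) = σ²(1/n₁ + 1/(k·n₁)) = σ²·(k+1)/(k·n₁).
So n₁ = (1 + 1/k)·((z_{α/2} + z_β)/d)² = 1.500 × (3.083/1.00)².
n₁ = 1.500 × 9.50 = 14.3.
Round up: n₁ = 15, giving n₂ = 2 × 15 = 30.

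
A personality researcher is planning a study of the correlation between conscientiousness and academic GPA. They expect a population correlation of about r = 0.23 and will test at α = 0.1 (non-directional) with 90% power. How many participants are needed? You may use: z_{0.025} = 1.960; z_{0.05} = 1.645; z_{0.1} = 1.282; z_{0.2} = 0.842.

Fisher's z: C = ½·ln((1+r)/(1−r)) = ½·ln(1.5974) = 0.2342.
n = ((z_{α/2} + z_β)/C)² + 3.
(1.645 + 1.282) / 0.2342 = 2.927 / 0.2342 = 12.498.
n = 12.498² + 3 = 156.20 + 3 = 159.2.
Round up.

n = 160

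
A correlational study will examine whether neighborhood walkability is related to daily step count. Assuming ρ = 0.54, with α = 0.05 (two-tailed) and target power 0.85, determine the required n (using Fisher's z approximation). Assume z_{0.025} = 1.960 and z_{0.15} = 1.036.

n = 28

Fisher's z: C = ½·ln((1+r)/(1−r)) = ½·ln(3.3478) = 0.6042.
n = ((z_{α/2} + z_β)/C)² + 3.
(1.960 + 1.036) / 0.6042 = 2.996 / 0.6042 = 4.959.
n = 4.959² + 3 = 24.59 + 3 = 27.6.
Round up.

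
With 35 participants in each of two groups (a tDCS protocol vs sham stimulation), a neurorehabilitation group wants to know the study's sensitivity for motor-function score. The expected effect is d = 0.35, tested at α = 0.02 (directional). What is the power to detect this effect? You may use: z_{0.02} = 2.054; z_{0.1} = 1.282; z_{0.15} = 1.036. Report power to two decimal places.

power ≈ 0.28

For two equal groups, power = Φ(d·√(n/2) − z_{α}).
d·√(n/2) = 0.35 × √(35/2) = 0.35 × 4.183 = 1.464.
z_β = 1.464 − 2.054 = -0.590.
Power = Φ(-0.590) = 0.278.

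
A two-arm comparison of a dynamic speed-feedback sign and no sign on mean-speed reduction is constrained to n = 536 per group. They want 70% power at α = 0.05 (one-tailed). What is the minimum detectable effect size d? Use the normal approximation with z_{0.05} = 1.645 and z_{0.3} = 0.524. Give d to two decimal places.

For two independent groups of n = 536 each: d_min = (z_{α} + z_β)·√(2/n).
z-sum = 1.645 + 0.524 = 2.169.
d_min = 2.169 × √(2/536) = 2.169 × 0.0611 = 0.132.

d_min ≈ 0.13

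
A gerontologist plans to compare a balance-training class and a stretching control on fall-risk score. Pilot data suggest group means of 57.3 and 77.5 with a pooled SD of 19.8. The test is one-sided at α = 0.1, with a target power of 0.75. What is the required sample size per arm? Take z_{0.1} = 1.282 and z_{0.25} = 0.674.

n = 8 per group

Cohen's d = |M₁ − M₂| / SD_pooled = |57.3 − 77.5| / 19.8 = 20.2 / 19.8 = 1.020.
For two independent groups with equal n: n = 2·((z_{α} + z_β) / d)².
z_{α} + z_β = 1.282 + 0.674 = 1.956.
n = 2 × (1.956 / 1.020)² = 2 × 1.918² = 2 × 3.68 = 7.4.
Round up to the next whole participant.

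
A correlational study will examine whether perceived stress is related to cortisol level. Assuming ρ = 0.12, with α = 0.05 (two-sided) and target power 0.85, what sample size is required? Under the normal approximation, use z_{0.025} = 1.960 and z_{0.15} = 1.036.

n = 621

Fisher's z: C = ½·ln((1+r)/(1−r)) = ½·ln(1.2727) = 0.1206.
n = ((z_{α/2} + z_β)/C)² + 3.
(1.960 + 1.036) / 0.1206 = 2.996 / 0.1206 = 24.842.
n = 24.842² + 3 = 617.15 + 3 = 620.1.
Round up.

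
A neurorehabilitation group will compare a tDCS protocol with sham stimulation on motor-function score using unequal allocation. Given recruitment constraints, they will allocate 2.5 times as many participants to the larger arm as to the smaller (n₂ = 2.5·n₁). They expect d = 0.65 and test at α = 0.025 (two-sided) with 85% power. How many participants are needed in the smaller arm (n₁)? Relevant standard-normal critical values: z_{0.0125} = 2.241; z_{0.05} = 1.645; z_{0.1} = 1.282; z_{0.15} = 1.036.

With allocation ratio k = n₂/n₁ = 2.5, Var(x̄₁−x̄₂) = σ²(1/n₁ + 1/(k·n₁)) = σ²·(k+1)/(k·n₁).
So n₁ = (1 + 1/k)·((z_{α/2} + z_β)/d)² = 1.400 × (3.277/0.65)².
n₁ = 1.400 × 25.42 = 35.6.
Round up: n₁ = 36, giving n₂ = 2.5 × 36 = 90.

n₁ = 36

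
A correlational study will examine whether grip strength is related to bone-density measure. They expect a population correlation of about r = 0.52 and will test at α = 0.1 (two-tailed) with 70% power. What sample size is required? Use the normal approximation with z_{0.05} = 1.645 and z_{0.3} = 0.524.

n = 18

Fisher's z: C = ½·ln((1+r)/(1−r)) = ½·ln(3.1667) = 0.5763.
n = ((z_{α/2} + z_β)/C)² + 3.
(1.645 + 0.524) / 0.5763 = 2.169 / 0.5763 = 3.764.
n = 3.764² + 3 = 14.17 + 3 = 17.2.
Round up.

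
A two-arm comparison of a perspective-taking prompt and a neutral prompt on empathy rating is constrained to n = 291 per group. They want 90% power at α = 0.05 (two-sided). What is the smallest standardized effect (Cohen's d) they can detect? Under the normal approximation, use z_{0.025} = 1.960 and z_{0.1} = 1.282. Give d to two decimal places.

d_min ≈ 0.27

For two independent groups of n = 291 each: d_min = (z_{α/2} + z_β)·√(2/n).
z-sum = 1.960 + 1.282 = 3.242.
d_min = 3.242 × √(2/291) = 3.242 × 0.0829 = 0.269.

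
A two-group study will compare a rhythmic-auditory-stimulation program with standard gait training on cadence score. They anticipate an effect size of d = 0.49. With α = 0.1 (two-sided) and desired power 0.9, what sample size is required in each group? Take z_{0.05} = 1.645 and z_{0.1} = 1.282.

For two independent groups with equal n: n = 2·((z_{α/2} + z_β) / d)².
z_{α/2} + z_β = 1.645 + 1.282 = 2.927.
n = 2 × (2.927 / 0.49)² = 2 × 5.973² = 2 × 35.68 = 71.4.
Round up to the next whole participant.

n = 72 per group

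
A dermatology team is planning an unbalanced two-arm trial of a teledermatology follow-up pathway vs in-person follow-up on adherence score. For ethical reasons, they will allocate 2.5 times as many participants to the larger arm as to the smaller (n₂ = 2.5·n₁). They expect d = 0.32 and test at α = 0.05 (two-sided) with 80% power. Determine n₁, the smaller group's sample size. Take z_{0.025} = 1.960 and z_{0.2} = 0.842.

With allocation ratio k = n₂/n₁ = 2.5, Var(x̄₁−x̄₂) = σ²(1/n₁ + 1/(k·n₁)) = σ²·(k+1)/(k·n₁).
So n₁ = (1 + 1/k)·((z_{α/2} + z_β)/d)² = 1.400 × (2.802/0.32)².
n₁ = 1.400 × 76.67 = 107.3.
Round up: n₁ = 108, giving n₂ = 2.5 × 108 = 270.

n₁ = 108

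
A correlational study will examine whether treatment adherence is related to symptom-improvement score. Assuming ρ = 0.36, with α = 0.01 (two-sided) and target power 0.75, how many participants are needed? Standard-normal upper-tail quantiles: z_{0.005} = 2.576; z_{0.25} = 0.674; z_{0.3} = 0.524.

n = 78

Fisher's z: C = ½·ln((1+r)/(1−r)) = ½·ln(2.1250) = 0.3769.
n = ((z_{α/2} + z_β)/C)² + 3.
(2.576 + 0.674) / 0.3769 = 3.250 / 0.3769 = 8.623.
n = 8.623² + 3 = 74.36 + 3 = 77.4.
Round up.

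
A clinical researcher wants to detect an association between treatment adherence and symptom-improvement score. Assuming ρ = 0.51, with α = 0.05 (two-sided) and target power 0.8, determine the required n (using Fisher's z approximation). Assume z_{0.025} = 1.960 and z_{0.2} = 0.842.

n = 28

Fisher's z: C = ½·ln((1+r)/(1−r)) = ½·ln(3.0816) = 0.5627.
n = ((z_{α/2} + z_β)/C)² + 3.
(1.960 + 0.842) / 0.5627 = 2.802 / 0.5627 = 4.980.
n = 4.980² + 3 = 24.80 + 3 = 27.8.
Round up.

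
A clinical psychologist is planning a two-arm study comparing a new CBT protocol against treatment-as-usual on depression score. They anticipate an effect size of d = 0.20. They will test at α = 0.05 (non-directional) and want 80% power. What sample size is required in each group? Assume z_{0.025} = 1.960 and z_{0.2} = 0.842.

n = 393 per group

For two independent groups with equal n: n = 2·((z_{α/2} + z_β) / d)².
z_{α/2} + z_β = 1.960 + 0.842 = 2.802.
n = 2 × (2.802 / 0.20)² = 2 × 14.010² = 2 × 196.28 = 392.6.
Round up to the next whole participant.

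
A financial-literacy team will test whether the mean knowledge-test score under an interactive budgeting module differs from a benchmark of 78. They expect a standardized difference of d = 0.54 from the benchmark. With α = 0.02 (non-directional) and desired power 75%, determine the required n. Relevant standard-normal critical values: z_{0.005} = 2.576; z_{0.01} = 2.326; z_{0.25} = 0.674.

For a one-sample test: n = ((z_{α/2} + z_β) / d)².
z_{α/2} + z_β = 2.326 + 0.674 = 3.000.
n = (3.000 / 0.54)² = 5.556² = 30.86.
Round up.

n = 31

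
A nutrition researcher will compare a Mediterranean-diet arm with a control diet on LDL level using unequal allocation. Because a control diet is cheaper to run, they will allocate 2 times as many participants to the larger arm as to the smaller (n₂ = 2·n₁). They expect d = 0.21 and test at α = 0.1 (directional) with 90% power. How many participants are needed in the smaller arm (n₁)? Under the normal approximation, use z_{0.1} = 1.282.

With allocation ratio k = n₂/n₁ = 2, Var(x̄₁−x̄₂) = σ²(1/n₁ + 1/(k·n₁)) = σ²·(k+1)/(k·n₁).
So n₁ = (1 + 1/k)·((z_{α} + z_β)/d)² = 1.500 × (2.564/0.21)².
n₁ = 1.500 × 149.07 = 223.6.
Round up: n₁ = 224, giving n₂ = 2 × 224 = 448.

n₁ = 224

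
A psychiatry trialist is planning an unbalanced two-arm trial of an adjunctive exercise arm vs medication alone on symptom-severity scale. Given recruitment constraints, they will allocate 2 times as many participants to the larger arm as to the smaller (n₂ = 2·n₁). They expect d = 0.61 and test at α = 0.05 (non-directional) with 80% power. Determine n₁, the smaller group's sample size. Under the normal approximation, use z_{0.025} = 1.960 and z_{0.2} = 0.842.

n₁ = 32

With allocation ratio k = n₂/n₁ = 2, Var(x̄₁−x̄₂) = σ²(1/n₁ + 1/(k·n₁)) = σ²·(k+1)/(k·n₁).
So n₁ = (1 + 1/k)·((z_{α/2} + z_β)/d)² = 1.500 × (2.802/0.61)².
n₁ = 1.500 × 21.10 = 31.6.
Round up: n₁ = 32, giving n₂ = 2 × 32 = 64.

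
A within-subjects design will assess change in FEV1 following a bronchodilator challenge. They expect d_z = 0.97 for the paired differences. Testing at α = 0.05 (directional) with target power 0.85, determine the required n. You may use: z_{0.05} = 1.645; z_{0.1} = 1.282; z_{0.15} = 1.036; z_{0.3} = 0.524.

n = 8 pairs

For a paired (one-sample on differences) test: n = ((z_{α} + z_β) / d)².
z_{α} + z_β = 1.645 + 1.036 = 2.681.
n = (2.681 / 0.97)² = 2.764² = 7.64.
Round up.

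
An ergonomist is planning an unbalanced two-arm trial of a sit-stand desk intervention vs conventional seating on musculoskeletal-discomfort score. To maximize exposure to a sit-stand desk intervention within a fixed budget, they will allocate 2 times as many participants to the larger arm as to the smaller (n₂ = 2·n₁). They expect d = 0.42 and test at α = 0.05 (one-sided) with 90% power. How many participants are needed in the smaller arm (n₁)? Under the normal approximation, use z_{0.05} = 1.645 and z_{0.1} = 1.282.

n₁ = 73

With allocation ratio k = n₂/n₁ = 2, Var(x̄₁−x̄₂) = σ²(1/n₁ + 1/(k·n₁)) = σ²·(k+1)/(k·n₁).
So n₁ = (1 + 1/k)·((z_{α} + z_β)/d)² = 1.500 × (2.927/0.42)².
n₁ = 1.500 × 48.57 = 72.9.
Round up: n₁ = 73, giving n₂ = 2 × 73 = 146.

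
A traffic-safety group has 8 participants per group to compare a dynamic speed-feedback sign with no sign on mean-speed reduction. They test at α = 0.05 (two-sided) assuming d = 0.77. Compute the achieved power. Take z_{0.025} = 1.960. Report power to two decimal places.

power ≈ 0.34

For two equal groups, power = Φ(d·√(n/2) − z_{α/2}).
d·√(n/2) = 0.77 × √(8/2) = 0.77 × 2.000 = 1.540.
z_β = 1.540 − 1.960 = -0.420.
Power = Φ(-0.420) = 0.337.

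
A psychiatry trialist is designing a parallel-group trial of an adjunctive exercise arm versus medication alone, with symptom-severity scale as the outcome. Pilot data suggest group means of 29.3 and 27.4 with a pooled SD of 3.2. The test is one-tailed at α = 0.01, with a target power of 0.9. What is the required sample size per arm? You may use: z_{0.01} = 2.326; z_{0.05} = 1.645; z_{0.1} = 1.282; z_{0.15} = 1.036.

n = 74 per group

Cohen's d = |M₁ − M₂| / SD_pooled = |29.3 − 27.4| / 3.2 = 1.9 / 3.2 = 0.594.
For two independent groups with equal n: n = 2·((z_{α} + z_β) / d)².
z_{α} + z_β = 2.326 + 1.282 = 3.608.
n = 2 × (3.608 / 0.594)² = 2 × 6.074² = 2 × 36.89 = 73.8.
Round up to the next whole participant.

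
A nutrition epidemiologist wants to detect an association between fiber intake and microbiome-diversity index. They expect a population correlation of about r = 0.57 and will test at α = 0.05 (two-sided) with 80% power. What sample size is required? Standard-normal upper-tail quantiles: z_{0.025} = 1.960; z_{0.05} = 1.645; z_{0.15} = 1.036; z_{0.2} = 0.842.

Fisher's z: C = ½·ln((1+r)/(1−r)) = ½·ln(3.6512) = 0.6475.
n = ((z_{α/2} + z_β)/C)² + 3.
(1.960 + 0.842) / 0.6475 = 2.802 / 0.6475 = 4.327.
n = 4.327² + 3 = 18.73 + 3 = 21.7.
Round up.

n = 22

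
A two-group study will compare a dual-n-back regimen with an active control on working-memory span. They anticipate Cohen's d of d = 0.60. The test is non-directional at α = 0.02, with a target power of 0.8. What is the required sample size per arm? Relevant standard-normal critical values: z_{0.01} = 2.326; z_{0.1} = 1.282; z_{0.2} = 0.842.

n = 56 per group

For two independent groups with equal n: n = 2·((z_{α/2} + z_β) / d)².
z_{α/2} + z_β = 2.326 + 0.842 = 3.168.
n = 2 × (3.168 / 0.60)² = 2 × 5.280² = 2 × 27.88 = 55.8.
Round up to the next whole participant.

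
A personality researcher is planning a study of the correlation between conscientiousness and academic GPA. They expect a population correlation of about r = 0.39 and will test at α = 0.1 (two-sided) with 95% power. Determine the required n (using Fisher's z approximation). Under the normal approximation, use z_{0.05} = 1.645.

Fisher's z: C = ½·ln((1+r)/(1−r)) = ½·ln(2.2787) = 0.4118.
n = ((z_{α/2} + z_β)/C)² + 3.
(1.645 + 1.645) / 0.4118 = 3.290 / 0.4118 = 7.989.
n = 7.989² + 3 = 63.83 + 3 = 66.8.
Round up.

n = 67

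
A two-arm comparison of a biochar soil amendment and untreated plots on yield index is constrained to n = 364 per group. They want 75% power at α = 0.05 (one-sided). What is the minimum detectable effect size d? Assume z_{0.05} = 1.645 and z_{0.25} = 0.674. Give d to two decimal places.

d_min ≈ 0.17

For two independent groups of n = 364 each: d_min = (z_{α} + z_β)·√(2/n).
z-sum = 1.645 + 0.674 = 2.319.
d_min = 2.319 × √(2/364) = 2.319 × 0.0741 = 0.172.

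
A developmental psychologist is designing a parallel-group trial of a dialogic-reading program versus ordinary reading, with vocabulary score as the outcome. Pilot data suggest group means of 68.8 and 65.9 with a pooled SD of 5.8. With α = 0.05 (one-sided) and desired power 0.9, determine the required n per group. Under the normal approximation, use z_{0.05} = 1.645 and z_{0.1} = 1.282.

n = 69 per group

Cohen's d = |M₁ − M₂| / SD_pooled = |68.8 − 65.9| / 5.8 = 2.9 / 5.8 = 0.500.
For two independent groups with equal n: n = 2·((z_{α} + z_β) / d)².
z_{α} + z_β = 1.645 + 1.282 = 2.927.
n = 2 × (2.927 / 0.500)² = 2 × 5.854² = 2 × 34.27 = 68.5.
Round up to the next whole participant.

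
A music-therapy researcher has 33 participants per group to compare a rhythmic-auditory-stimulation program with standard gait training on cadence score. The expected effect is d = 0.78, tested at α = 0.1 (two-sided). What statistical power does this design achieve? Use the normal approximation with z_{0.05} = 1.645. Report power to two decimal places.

power ≈ 0.94

For two equal groups, power = Φ(d·√(n/2) − z_{α/2}).
d·√(n/2) = 0.78 × √(33/2) = 0.78 × 4.062 = 3.168.
z_β = 3.168 − 1.645 = 1.523.
Power = Φ(1.523) = 0.936.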